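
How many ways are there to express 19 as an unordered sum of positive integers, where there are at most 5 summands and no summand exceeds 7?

48

There are too many to list fully; the first 12 (by largest part) are:
5, 7, 7
1, 4, 7, 7
2, 3, 7, 7
1, 1, 3, 7, 7
1, 2, 2, 7, 7
6, 6, 7
1, 5, 6, 7
2, 4, 6, 7
1, 1, 4, 6, 7
3, 3, 6, 7
1, 2, 3, 6, 7
2, 2, 2, 6, 7
…and 36 more, for 48 total.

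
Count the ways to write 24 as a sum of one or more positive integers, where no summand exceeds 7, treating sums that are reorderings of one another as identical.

733

Systematic enumeration (by largest part, then next-largest, …) yields 733.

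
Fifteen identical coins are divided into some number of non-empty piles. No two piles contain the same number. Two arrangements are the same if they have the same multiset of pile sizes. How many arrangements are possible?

A partial list (first 12 by largest part):
15
14,1
13,2
12,3
12,2,1
11,4
11,3,1
10,5
10,4,1
10,3,2
9,6
9,5,1
…and 15 more, for 27 total.

27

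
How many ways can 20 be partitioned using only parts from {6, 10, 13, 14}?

2

They are:
6 + 14
10 + 10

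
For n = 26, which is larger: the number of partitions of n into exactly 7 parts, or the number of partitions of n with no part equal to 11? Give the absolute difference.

1960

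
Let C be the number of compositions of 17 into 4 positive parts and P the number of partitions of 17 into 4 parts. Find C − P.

521

Ordered (compositions into 4 parts): C(16,3) = 560.
Unordered (partitions into 4 parts): 39.
Difference: 560 − 39 = 521.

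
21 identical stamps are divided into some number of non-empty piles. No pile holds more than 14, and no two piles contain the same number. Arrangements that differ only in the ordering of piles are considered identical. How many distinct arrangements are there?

62

There are too many to list fully; the first 12 (by largest part) are:
14 + 7
14 + 6 + 1
14 + 5 + 2
14 + 4 + 3
14 + 4 + 2 + 1
13 + 8
13 + 7 + 1
13 + 6 + 2
13 + 5 + 3
13 + 5 + 2 + 1
13 + 4 + 3 + 1
12 + 9
…and 50 more, for 62 total.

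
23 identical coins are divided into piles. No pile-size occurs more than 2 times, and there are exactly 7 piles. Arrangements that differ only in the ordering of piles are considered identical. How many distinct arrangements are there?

30

A partial list (first 12 by largest part):
11 + 3 + 3 + 2 + 2 + 1 + 1
10 + 4 + 3 + 2 + 2 + 1 + 1
9 + 5 + 3 + 2 + 2 + 1 + 1
9 + 4 + 4 + 2 + 2 + 1 + 1
9 + 4 + 3 + 3 + 2 + 1 + 1
8 + 6 + 3 + 2 + 2 + 1 + 1
8 + 5 + 4 + 2 + 2 + 1 + 1
8 + 5 + 3 + 3 + 2 + 1 + 1
8 + 4 + 4 + 3 + 2 + 1 + 1
8 + 4 + 3 + 3 + 2 + 2 + 1
7 + 7 + 3 + 2 + 2 + 1 + 1
7 + 6 + 4 + 2 + 2 + 1 + 1
…and 18 more, for 30 total.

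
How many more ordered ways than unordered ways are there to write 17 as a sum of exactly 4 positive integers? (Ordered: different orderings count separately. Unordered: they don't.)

Ordered (compositions into 4 parts): C(16,3) = 560.
Partitions of 17 into exactly 4 parts: 39.
Difference: 560 − 39 = 521.

521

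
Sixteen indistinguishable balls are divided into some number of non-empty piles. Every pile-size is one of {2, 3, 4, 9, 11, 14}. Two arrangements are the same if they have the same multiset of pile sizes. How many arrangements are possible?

14

They are:
14+2
11+3+2
9+4+3
9+3+2+2
4+4+4+4
4+4+4+2+2
4+4+3+3+2
4+4+2+2+2+2
4+3+3+3+3
4+3+3+2+2+2
4+2+2+2+2+2+2
3+3+3+3+2+2
3+3+2+2+2+2+2
2+2+2+2+2+2+2+2
That's 14 in total.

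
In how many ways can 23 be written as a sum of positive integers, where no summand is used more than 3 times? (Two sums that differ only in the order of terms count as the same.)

Enumerating by decreasing first part gives 592 partitions in all.

592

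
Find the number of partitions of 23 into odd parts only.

104

Direct enumeration gives 104 partitions.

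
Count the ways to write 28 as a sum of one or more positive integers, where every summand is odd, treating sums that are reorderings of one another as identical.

222

Enumerating by decreasing first part gives 222 partitions in all.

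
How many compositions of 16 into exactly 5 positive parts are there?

1365

A composition of 16 into 5 positive parts is chosen by placing 4 dividers among the 15 gaps between 16 units: C(15,4) = 1365.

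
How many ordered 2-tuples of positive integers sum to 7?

By stars and bars with positive parts, the count is C(6,1) = 6.

6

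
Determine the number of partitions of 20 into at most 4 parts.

108

Counting exhaustively, 108 partitions satisfy the conditions.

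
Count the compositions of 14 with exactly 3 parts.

78

Place 2 bars in the 13 internal gaps of a row of 14 dots: C(13,2) = 78.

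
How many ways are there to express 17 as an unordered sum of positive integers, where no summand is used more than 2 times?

108

Systematic enumeration (by largest part, then next-largest, …) yields 108.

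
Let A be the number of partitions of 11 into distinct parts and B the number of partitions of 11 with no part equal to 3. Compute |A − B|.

22

Partitions of 11 into distinct parts: 12.
Partitions of 11 with no part equal to 3: 34.
|12 − 34| = 22.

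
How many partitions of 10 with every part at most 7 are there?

38

There are too many to list fully; the first 12 (by largest part) are:
7 + 3
7 + 2 + 1
7 + 1 + 1 + 1
6 + 4
6 + 3 + 1
6 + 2 + 2
6 + 2 + 1 + 1
6 + 1 + 1 + 1 + 1
5 + 5
5 + 4 + 1
5 + 3 + 2
5 + 3 + 1 + 1
…and 26 more, for 38 total.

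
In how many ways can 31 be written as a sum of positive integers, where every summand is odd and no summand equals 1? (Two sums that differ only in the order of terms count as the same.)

44

A partial list (first 12 by largest part):
31
25,3,3
23,5,3
21,7,3
21,5,5
19,9,3
19,7,5
19,3,3,3,3
17,11,3
17,9,5
17,7,7
17,5,3,3,3
…and 32 more, for 44 total.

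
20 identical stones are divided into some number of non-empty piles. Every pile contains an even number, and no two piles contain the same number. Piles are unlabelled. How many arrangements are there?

10

The partitions of 20 that satisfy the conditions:
20
18+2
16+4
14+6
14+4+2
12+8
12+6+2
10+8+2
10+6+4
8+6+4+2
Counting gives 10.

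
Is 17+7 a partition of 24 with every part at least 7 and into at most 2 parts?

Yes

The parts sum to 24, and the condition 'every summand is at least 7' holds; the condition 'there are at most 2 summands' holds.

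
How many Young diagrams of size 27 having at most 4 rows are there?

Enumerating by decreasing first part gives 225 partitions in all.

225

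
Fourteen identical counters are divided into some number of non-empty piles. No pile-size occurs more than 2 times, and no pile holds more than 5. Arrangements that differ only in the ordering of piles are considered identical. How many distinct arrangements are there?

15

They are:
4,5,5
1,3,5,5
2,2,5,5
1,1,2,5,5
1,4,4,5
2,3,4,5
1,1,3,4,5
1,2,2,4,5
1,2,3,3,5
1,1,2,2,3,5
3,3,4,4
1,2,3,4,4
1,1,2,2,4,4
2,2,3,3,4
1,1,2,3,3,4
That's 15 in total.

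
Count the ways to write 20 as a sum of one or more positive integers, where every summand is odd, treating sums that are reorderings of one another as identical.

There are too many to list fully; the first 12 (by largest part) are:
1 + 19
3 + 17
1 + 1 + 1 + 17
5 + 15
1 + 1 + 3 + 15
1 + 1 + 1 + 1 + 1 + 15
7 + 13
1 + 1 + 5 + 13
1 + 3 + 3 + 13
1 + 1 + 1 + 1 + 3 + 13
1 + 1 + 1 + 1 + 1 + 1 + 1 + 13
9 + 11
…and 52 more, for 64 total.

64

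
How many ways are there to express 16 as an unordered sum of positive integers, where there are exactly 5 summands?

There are too many to list fully; the first 12 (by largest part) are:
12+1+1+1+1
11+2+1+1+1
10+3+1+1+1
10+2+2+1+1
9+4+1+1+1
9+3+2+1+1
9+2+2+2+1
8+5+1+1+1
8+4+2+1+1
8+3+3+1+1
8+3+2+2+1
8+2+2+2+2
…and 25 more, for 37 total.

37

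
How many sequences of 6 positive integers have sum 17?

Place 5 bars in the 16 internal gaps of a row of 17 dots: C(16,5) = 4368.

4368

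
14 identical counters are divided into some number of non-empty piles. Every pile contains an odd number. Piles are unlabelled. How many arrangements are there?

22

Listing the qualifying partitions of 14:
1,13
3,11
1,1,1,11
5,9
1,1,3,9
1,1,1,1,1,9
7,7
1,1,5,7
1,3,3,7
1,1,1,1,3,7
1,1,1,1,1,1,1,7
1,3,5,5
1,1,1,1,5,5
3,3,3,5
1,1,1,3,3,5
1,1,1,1,1,1,3,5
1,1,1,1,1,1,1,1,1,5
1,1,3,3,3,3
1,1,1,1,1,3,3,3
1,1,1,1,1,1,1,1,3,3
1,1,1,1,1,1,1,1,1,1,1,3
1,1,1,1,1,1,1,1,1,1,1,1,1,1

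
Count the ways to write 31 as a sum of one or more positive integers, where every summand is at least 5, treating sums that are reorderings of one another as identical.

80

A full systematic count gives 80.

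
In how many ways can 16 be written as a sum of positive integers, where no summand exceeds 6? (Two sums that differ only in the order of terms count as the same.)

A full systematic count gives 136.

136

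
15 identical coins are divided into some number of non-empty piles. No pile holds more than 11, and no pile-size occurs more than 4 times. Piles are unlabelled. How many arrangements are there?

120

There are 120 such partitions.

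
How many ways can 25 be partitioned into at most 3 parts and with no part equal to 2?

53

A partial list (first 12 by largest part):
25
24, 1
23, 1, 1
22, 3
21, 4
21, 3, 1
20, 5
20, 4, 1
19, 6
19, 5, 1
19, 3, 3
18, 7
…and 41 more, for 53 total.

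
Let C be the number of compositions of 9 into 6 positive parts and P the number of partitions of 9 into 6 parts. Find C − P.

53

Compositions: C(8,5) = 56.
Unordered (partitions into 6 parts): 3.
Difference: 56 − 3 = 53.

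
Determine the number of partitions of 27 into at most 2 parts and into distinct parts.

14

The partitions of 27 that satisfy the conditions:
27
26,1
25,2
24,3
23,4
22,5
21,6
20,7
19,8
18,9
17,10
16,11
15,12
14,13
Counting gives 14.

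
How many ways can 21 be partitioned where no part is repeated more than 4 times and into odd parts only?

41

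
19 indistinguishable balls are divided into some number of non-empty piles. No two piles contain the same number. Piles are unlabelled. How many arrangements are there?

54

A partial list (first 12 by largest part):
19
1 + 18
2 + 17
3 + 16
1 + 2 + 16
4 + 15
1 + 3 + 15
5 + 14
1 + 4 + 14
2 + 3 + 14
6 + 13
1 + 5 + 13
…and 42 more, for 54 total.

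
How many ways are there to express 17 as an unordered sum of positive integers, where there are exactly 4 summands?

A partial list (first 12 by largest part):
14,1,1,1
13,2,1,1
12,3,1,1
12,2,2,1
11,4,1,1
11,3,2,1
11,2,2,2
10,5,1,1
10,4,2,1
10,3,3,1
10,3,2,2
9,6,1,1
…and 27 more, for 39 total.

39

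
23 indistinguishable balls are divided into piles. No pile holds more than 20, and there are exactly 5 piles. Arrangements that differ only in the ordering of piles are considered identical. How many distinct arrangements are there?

141

Systematic enumeration (by largest part, then next-largest, …) yields 141.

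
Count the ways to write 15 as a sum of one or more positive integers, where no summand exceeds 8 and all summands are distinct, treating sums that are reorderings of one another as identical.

13

The partitions of 15 that satisfy the conditions:
7,8
1,6,8
2,5,8
3,4,8
1,2,4,8
2,6,7
3,5,7
1,2,5,7
1,3,4,7
4,5,6
1,3,5,6
2,3,4,6
1,2,3,4,5
Counting gives 13.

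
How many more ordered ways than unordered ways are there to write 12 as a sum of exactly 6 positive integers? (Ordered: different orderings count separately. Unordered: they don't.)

451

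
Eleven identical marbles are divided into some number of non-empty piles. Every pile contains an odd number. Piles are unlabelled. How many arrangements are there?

Enumerating:
11
1+1+9
1+3+7
1+1+1+1+7
1+5+5
3+3+5
1+1+1+3+5
1+1+1+1+1+1+5
1+1+3+3+3
1+1+1+1+1+3+3
1+1+1+1+1+1+1+1+3
1+1+1+1+1+1+1+1+1+1+1
Counting gives 12.

12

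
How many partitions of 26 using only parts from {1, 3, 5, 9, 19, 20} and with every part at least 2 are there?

5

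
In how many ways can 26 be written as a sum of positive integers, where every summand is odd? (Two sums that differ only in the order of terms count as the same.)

165

There are 165 such partitions.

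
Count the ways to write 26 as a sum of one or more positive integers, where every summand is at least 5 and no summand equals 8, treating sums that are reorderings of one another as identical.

27

A partial list (first 12 by largest part):
26
5 + 21
6 + 20
7 + 19
9 + 17
10 + 16
5 + 5 + 16
11 + 15
5 + 6 + 15
12 + 14
5 + 7 + 14
6 + 6 + 14
…and 15 more, for 27 total.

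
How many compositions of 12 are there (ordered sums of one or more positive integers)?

Each of the 11 gaps between 12 units is either a break or not: 2^11 = 2048.

2048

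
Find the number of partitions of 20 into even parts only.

There are too many to list fully; the first 12 (by largest part) are:
20
2, 18
4, 16
2, 2, 16
6, 14
2, 4, 14
2, 2, 2, 14
8, 12
2, 6, 12
4, 4, 12
2, 2, 4, 12
2, 2, 2, 2, 12
…and 30 more, for 42 total.

42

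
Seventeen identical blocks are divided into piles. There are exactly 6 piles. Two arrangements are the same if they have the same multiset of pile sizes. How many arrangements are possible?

A partial list (first 12 by largest part):
12 + 1 + 1 + 1 + 1 + 1
11 + 2 + 1 + 1 + 1 + 1
10 + 3 + 1 + 1 + 1 + 1
10 + 2 + 2 + 1 + 1 + 1
9 + 4 + 1 + 1 + 1 + 1
9 + 3 + 2 + 1 + 1 + 1
9 + 2 + 2 + 2 + 1 + 1
8 + 5 + 1 + 1 + 1 + 1
8 + 4 + 2 + 1 + 1 + 1
8 + 3 + 3 + 1 + 1 + 1
8 + 3 + 2 + 2 + 1 + 1
8 + 2 + 2 + 2 + 2 + 1
…and 32 more, for 44 total.

44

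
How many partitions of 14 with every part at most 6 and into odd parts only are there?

They are:
5 + 5 + 3 + 1
5 + 5 + 1 + 1 + 1 + 1
5 + 3 + 3 + 3
5 + 3 + 3 + 1 + 1 + 1
5 + 3 + 1 + 1 + 1 + 1 + 1 + 1
5 + 1 + 1 + 1 + 1 + 1 + 1 + 1 + 1 + 1
3 + 3 + 3 + 3 + 1 + 1
3 + 3 + 3 + 1 + 1 + 1 + 1 + 1
3 + 3 + 1 + 1 + 1 + 1 + 1 + 1 + 1 + 1
3 + 1 + 1 + 1 + 1 + 1 + 1 + 1 + 1 + 1 + 1 + 1
1 + 1 + 1 + 1 + 1 + 1 + 1 + 1 + 1 + 1 + 1 + 1 + 1 + 1

11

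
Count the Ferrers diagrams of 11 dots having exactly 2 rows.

5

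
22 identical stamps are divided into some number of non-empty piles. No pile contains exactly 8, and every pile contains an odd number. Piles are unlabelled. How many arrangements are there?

89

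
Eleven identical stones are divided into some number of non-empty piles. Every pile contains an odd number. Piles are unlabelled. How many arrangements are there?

12

The partitions of 11 that satisfy the conditions:
11
1, 1, 9
1, 3, 7
1, 1, 1, 1, 7
1, 5, 5
3, 3, 5
1, 1, 1, 3, 5
1, 1, 1, 1, 1, 1, 5
1, 1, 3, 3, 3
1, 1, 1, 1, 1, 3, 3
1, 1, 1, 1, 1, 1, 1, 1, 3
1, 1, 1, 1, 1, 1, 1, 1, 1, 1, 1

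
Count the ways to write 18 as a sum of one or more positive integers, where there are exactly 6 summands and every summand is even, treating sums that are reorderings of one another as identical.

3

Enumerating:
8 + 2 + 2 + 2 + 2 + 2
6 + 4 + 2 + 2 + 2 + 2
4 + 4 + 4 + 2 + 2 + 2
That's 3 in total.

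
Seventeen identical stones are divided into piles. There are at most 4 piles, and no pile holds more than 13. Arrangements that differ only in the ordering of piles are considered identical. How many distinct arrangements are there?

65

There are too many to list fully; the first 12 (by largest part) are:
13+4
13+3+1
13+2+2
13+2+1+1
12+5
12+4+1
12+3+2
12+3+1+1
12+2+2+1
11+6
11+5+1
11+4+2
…and 53 more, for 65 total.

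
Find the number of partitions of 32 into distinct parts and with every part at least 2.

209

Direct enumeration gives 209 partitions.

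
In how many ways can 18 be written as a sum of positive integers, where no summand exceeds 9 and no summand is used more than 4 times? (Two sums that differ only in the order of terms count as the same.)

Enumerating by decreasing first part gives 202 partitions in all.

202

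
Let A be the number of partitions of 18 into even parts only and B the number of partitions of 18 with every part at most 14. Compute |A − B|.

Partitions of 18 into even parts only: 30.
Partitions of 18 with every part at most 14: 378.
|30 − 378| = 348.

348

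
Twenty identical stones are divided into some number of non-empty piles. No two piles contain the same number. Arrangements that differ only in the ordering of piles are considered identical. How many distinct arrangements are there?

64

There are too many to list fully; the first 12 (by largest part) are:
20
19,1
18,2
17,3
17,2,1
16,4
16,3,1
15,5
15,4,1
15,3,2
14,6
14,5,1
…and 52 more, for 64 total.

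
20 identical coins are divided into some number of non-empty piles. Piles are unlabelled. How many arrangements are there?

627

Enumerating by decreasing first part gives 627 partitions in all.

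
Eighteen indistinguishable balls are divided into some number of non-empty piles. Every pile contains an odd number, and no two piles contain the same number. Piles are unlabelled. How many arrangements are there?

5

Listing the qualifying partitions of 18:
17+1
15+3
13+5
11+7
9+5+3+1
Counting gives 5.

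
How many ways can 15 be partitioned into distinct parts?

There are too many to list fully; the first 12 (by largest part) are:
15
14,1
13,2
12,3
12,2,1
11,4
11,3,1
10,5
10,4,1
10,3,2
9,6
9,5,1
…and 15 more, for 27 total.

27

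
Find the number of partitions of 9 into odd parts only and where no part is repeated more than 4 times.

6

Enumerating:
9
7 + 1 + 1
5 + 3 + 1
5 + 1 + 1 + 1 + 1
3 + 3 + 3
3 + 3 + 1 + 1 + 1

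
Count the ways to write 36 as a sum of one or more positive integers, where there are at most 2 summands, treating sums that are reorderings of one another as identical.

Listing the qualifying partitions of 36:
36
1, 35
2, 34
3, 33
4, 32
5, 31
6, 30
7, 29
8, 28
9, 27
10, 26
11, 25
12, 24
13, 23
14, 22
15, 21
16, 20
17, 19
18, 18
That's 19 in total.

19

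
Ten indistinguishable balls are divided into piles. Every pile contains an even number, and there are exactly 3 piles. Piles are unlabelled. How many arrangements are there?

The partitions of 10 that satisfy the conditions:
6,2,2
4,4,2
That's 2 in total.

2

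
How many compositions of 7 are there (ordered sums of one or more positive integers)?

Each of the 6 gaps between 7 units is either a break or not: 2^6 = 64.

64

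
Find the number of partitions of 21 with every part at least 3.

60

There are too many to list fully; the first 12 (by largest part) are:
21
18, 3
17, 4
16, 5
15, 6
15, 3, 3
14, 7
14, 4, 3
13, 8
13, 5, 3
13, 4, 4
12, 9
…and 48 more, for 60 total.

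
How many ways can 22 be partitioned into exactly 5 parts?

A full systematic count gives 119.

119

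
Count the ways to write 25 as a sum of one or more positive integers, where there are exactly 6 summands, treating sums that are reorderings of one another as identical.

235

Enumerating by decreasing first part gives 235 partitions in all.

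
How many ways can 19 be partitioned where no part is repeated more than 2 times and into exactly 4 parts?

There are too many to list fully; the first 12 (by largest part) are:
15, 2, 1, 1
14, 3, 1, 1
14, 2, 2, 1
13, 4, 1, 1
13, 3, 2, 1
12, 5, 1, 1
12, 4, 2, 1
12, 3, 3, 1
12, 3, 2, 2
11, 6, 1, 1
11, 5, 2, 1
11, 4, 3, 1
…and 36 more, for 48 total.

48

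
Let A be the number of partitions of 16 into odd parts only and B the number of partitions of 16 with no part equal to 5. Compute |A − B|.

Partitions of 16 into odd parts only: 32.
Partitions of 16 with no part equal to 5: 175.
|32 − 175| = 143.

143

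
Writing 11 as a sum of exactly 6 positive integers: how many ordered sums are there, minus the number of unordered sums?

Compositions: C(10,5) = 252.
Unordered (partitions into 6 parts): 7.
Difference: 252 − 7 = 245.

245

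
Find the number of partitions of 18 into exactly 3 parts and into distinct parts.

19

They are:
15,2,1
14,3,1
13,4,1
13,3,2
12,5,1
12,4,2
11,6,1
11,5,2
11,4,3
10,7,1
10,6,2
10,5,3
9,8,1
9,7,2
9,6,3
9,5,4
8,7,3
8,6,4
7,6,5
That's 19 in total.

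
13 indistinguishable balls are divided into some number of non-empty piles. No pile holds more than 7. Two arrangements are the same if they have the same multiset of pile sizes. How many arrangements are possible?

82

Direct enumeration gives 82 partitions.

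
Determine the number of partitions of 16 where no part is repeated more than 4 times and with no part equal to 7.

A full systematic count gives 139.

139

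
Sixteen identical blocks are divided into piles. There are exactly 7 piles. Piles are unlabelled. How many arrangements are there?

There are too many to list fully; the first 12 (by largest part) are:
1+1+1+1+1+1+10
1+1+1+1+1+2+9
1+1+1+1+1+3+8
1+1+1+1+2+2+8
1+1+1+1+1+4+7
1+1+1+1+2+3+7
1+1+1+2+2+2+7
1+1+1+1+1+5+6
1+1+1+1+2+4+6
1+1+1+1+3+3+6
1+1+1+2+2+3+6
1+1+2+2+2+2+6
…and 16 more, for 28 total.

28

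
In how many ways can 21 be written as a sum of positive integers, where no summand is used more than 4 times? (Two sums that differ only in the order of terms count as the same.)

Direct enumeration gives 505 partitions.

505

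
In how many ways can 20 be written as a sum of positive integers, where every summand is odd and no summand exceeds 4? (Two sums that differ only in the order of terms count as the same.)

The partitions of 20 that satisfy the conditions:
3+3+3+3+3+3+1+1
3+3+3+3+3+1+1+1+1+1
3+3+3+3+1+1+1+1+1+1+1+1
3+3+3+1+1+1+1+1+1+1+1+1+1+1
3+3+1+1+1+1+1+1+1+1+1+1+1+1+1+1
3+1+1+1+1+1+1+1+1+1+1+1+1+1+1+1+1+1
1+1+1+1+1+1+1+1+1+1+1+1+1+1+1+1+1+1+1+1
That's 7 in total.

7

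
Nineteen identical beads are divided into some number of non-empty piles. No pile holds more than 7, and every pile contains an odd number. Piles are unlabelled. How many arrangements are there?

A partial list (first 12 by largest part):
7,7,5
7,7,3,1,1
7,7,1,1,1,1,1
7,5,5,1,1
7,5,3,3,1
7,5,3,1,1,1,1
7,5,1,1,1,1,1,1,1
7,3,3,3,3
7,3,3,3,1,1,1
7,3,3,1,1,1,1,1,1
7,3,1,1,1,1,1,1,1,1,1
7,1,1,1,1,1,1,1,1,1,1,1,1
…and 18 more, for 30 total.

30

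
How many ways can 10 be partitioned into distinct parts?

They are:
10
9,1
8,2
7,3
7,2,1
6,4
6,3,1
5,4,1
5,3,2
4,3,2,1

10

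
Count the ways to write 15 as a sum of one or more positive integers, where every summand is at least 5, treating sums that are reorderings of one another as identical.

5

Enumerating:
15
5, 10
6, 9
7, 8
5, 5, 5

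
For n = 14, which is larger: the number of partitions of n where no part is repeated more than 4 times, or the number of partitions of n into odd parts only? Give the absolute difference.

Partitions of 14 where no part is repeated more than 4 times: 100.
Partitions of 14 into odd parts only: 22.
|100 − 22| = 78.

78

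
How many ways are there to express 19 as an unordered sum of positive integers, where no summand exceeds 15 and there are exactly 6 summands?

71

Direct enumeration gives 71 partitions.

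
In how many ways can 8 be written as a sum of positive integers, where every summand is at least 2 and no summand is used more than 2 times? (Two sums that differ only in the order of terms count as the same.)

6

They are:
8
6 + 2
5 + 3
4 + 4
4 + 2 + 2
3 + 3 + 2
That's 6 in total.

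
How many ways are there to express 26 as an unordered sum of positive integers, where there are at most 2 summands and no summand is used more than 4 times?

14

The partitions of 26 that satisfy the conditions:
26
1,25
2,24
3,23
4,22
5,21
6,20
7,19
8,18
9,17
10,16
11,15
12,14
13,13
That's 14 in total.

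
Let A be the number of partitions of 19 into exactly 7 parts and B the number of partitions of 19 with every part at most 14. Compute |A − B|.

413

Partitions of 19 into exactly 7 parts: 65.
Partitions of 19 with every part at most 14: 478.
|65 − 478| = 413.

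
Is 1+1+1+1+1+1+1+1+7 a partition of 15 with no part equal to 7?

The parts sum to 15, and the condition 'no summand equals 7' is violated.

No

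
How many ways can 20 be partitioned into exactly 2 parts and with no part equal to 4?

Enumerating:
1,19
2,18
3,17
5,15
6,14
7,13
8,12
9,11
10,10
That's 9 in total.

9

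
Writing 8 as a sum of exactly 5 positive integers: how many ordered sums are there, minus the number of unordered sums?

Ordered (compositions into 5 parts): C(7,4) = 35.
Unordered (partitions into 5 parts): 3.
Difference: 35 − 3 = 32.

32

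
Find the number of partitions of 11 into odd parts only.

Listing the qualifying partitions of 11:
11
1 + 1 + 9
1 + 3 + 7
1 + 1 + 1 + 1 + 7
1 + 5 + 5
3 + 3 + 5
1 + 1 + 1 + 3 + 5
1 + 1 + 1 + 1 + 1 + 1 + 5
1 + 1 + 3 + 3 + 3
1 + 1 + 1 + 1 + 1 + 3 + 3
1 + 1 + 1 + 1 + 1 + 1 + 1 + 1 + 3
1 + 1 + 1 + 1 + 1 + 1 + 1 + 1 + 1 + 1 + 1

12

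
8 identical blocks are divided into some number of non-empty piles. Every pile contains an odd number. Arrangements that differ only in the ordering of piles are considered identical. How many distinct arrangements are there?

Listing the qualifying partitions of 8:
7, 1
5, 3
5, 1, 1, 1
3, 3, 1, 1
3, 1, 1, 1, 1, 1
1, 1, 1, 1, 1, 1, 1, 1
That's 6 in total.

6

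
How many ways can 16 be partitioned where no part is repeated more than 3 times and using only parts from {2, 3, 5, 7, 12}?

8

Listing the qualifying partitions of 16:
12 + 2 + 2
7 + 7 + 2
7 + 5 + 2 + 2
7 + 3 + 3 + 3
7 + 3 + 2 + 2 + 2
5 + 5 + 3 + 3
5 + 5 + 2 + 2 + 2
5 + 3 + 3 + 3 + 2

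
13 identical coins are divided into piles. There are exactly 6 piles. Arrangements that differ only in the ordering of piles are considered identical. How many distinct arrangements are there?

14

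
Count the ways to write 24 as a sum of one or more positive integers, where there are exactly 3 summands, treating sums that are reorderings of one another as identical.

48

There are too many to list fully; the first 12 (by largest part) are:
22 + 1 + 1
21 + 2 + 1
20 + 3 + 1
20 + 2 + 2
19 + 4 + 1
19 + 3 + 2
18 + 5 + 1
18 + 4 + 2
18 + 3 + 3
17 + 6 + 1
17 + 5 + 2
17 + 4 + 3
…and 36 more, for 48 total.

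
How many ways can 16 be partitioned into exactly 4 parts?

A partial list (first 12 by largest part):
13, 1, 1, 1
12, 2, 1, 1
11, 3, 1, 1
11, 2, 2, 1
10, 4, 1, 1
10, 3, 2, 1
10, 2, 2, 2
9, 5, 1, 1
9, 4, 2, 1
9, 3, 3, 1
9, 3, 2, 2
8, 6, 1, 1
…and 22 more, for 34 total.

34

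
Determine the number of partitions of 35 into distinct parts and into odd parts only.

29

There are too many to list fully; the first 12 (by largest part) are:
35
1, 3, 31
1, 5, 29
1, 7, 27
3, 5, 27
1, 9, 25
3, 7, 25
1, 11, 23
3, 9, 23
5, 7, 23
1, 13, 21
3, 11, 21
…and 17 more, for 29 total.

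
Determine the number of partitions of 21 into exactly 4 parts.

72

Enumerating by decreasing first part gives 72 partitions in all.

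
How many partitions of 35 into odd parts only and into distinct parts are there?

There are too many to list fully; the first 12 (by largest part) are:
35
31, 3, 1
29, 5, 1
27, 7, 1
27, 5, 3
25, 9, 1
25, 7, 3
23, 11, 1
23, 9, 3
23, 7, 5
21, 13, 1
21, 11, 3
…and 17 more, for 29 total.

29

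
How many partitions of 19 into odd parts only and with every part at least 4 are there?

They are:
19
9, 5, 5
7, 7, 5

3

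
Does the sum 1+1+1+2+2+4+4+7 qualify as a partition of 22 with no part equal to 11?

The parts sum to 22, and the condition 'no summand equals 11' holds.

Yes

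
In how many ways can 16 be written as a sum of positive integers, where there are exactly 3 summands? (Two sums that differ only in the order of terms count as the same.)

21

Enumerating:
14, 1, 1
13, 2, 1
12, 3, 1
12, 2, 2
11, 4, 1
11, 3, 2
10, 5, 1
10, 4, 2
10, 3, 3
9, 6, 1
9, 5, 2
9, 4, 3
8, 7, 1
8, 6, 2
8, 5, 3
8, 4, 4
7, 7, 2
7, 6, 3
7, 5, 4
6, 6, 4
6, 5, 5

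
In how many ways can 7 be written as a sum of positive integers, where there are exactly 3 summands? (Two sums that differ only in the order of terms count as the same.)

4

The partitions of 7 that satisfy the conditions:
5 + 1 + 1
4 + 2 + 1
3 + 3 + 1
3 + 2 + 2
That's 4 in total.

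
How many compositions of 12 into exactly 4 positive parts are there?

By stars and bars with positive parts, the count is C(11,3) = 165.

165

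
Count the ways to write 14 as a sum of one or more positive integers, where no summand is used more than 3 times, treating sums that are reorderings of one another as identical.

82

Systematic enumeration (by largest part, then next-largest, …) yields 82.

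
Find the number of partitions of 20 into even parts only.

A partial list (first 12 by largest part):
20
2,18
4,16
2,2,16
6,14
2,4,14
2,2,2,14
8,12
2,6,12
4,4,12
2,2,4,12
2,2,2,2,12
…and 30 more, for 42 total.

42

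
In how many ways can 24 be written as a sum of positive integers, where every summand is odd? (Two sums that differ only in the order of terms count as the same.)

Direct enumeration gives 122 partitions.

122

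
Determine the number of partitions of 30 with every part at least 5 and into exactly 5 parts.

Listing the qualifying partitions of 30:
10, 5, 5, 5, 5
9, 6, 5, 5, 5
8, 7, 5, 5, 5
8, 6, 6, 5, 5
7, 7, 6, 5, 5
7, 6, 6, 6, 5
6, 6, 6, 6, 6
That's 7 in total.

7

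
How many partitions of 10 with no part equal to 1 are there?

Enumerating:
10
2,8
3,7
4,6
2,2,6
5,5
2,3,5
2,4,4
3,3,4
2,2,2,4
2,2,3,3
2,2,2,2,2
That's 12 in total.

12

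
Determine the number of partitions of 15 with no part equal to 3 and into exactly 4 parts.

15

Listing the qualifying partitions of 15:
1 + 1 + 1 + 12
1 + 1 + 2 + 11
1 + 2 + 2 + 10
1 + 1 + 4 + 9
2 + 2 + 2 + 9
1 + 1 + 5 + 8
1 + 2 + 4 + 8
1 + 1 + 6 + 7
1 + 2 + 5 + 7
2 + 2 + 4 + 7
1 + 2 + 6 + 6
2 + 2 + 5 + 6
1 + 4 + 4 + 6
1 + 4 + 5 + 5
2 + 4 + 4 + 5
That's 15 in total.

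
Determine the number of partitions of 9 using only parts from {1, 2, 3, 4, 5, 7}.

They are:
2,7
1,1,7
4,5
1,3,5
2,2,5
1,1,2,5
1,1,1,1,5
1,4,4
2,3,4
1,1,3,4
1,2,2,4
1,1,1,2,4
1,1,1,1,1,4
3,3,3
1,2,3,3
1,1,1,3,3
2,2,2,3
1,1,2,2,3
1,1,1,1,2,3
1,1,1,1,1,1,3
1,2,2,2,2
1,1,1,2,2,2
1,1,1,1,1,2,2
1,1,1,1,1,1,1,2
1,1,1,1,1,1,1,1,1
Counting gives 25.

25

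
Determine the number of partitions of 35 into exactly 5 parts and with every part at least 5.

30

A partial list (first 12 by largest part):
5 + 5 + 5 + 5 + 15
5 + 5 + 5 + 6 + 14
5 + 5 + 5 + 7 + 13
5 + 5 + 6 + 6 + 13
5 + 5 + 5 + 8 + 12
5 + 5 + 6 + 7 + 12
5 + 6 + 6 + 6 + 12
5 + 5 + 5 + 9 + 11
5 + 5 + 6 + 8 + 11
5 + 5 + 7 + 7 + 11
5 + 6 + 6 + 7 + 11
6 + 6 + 6 + 6 + 11
…and 18 more, for 30 total.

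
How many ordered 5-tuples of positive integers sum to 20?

A composition of 20 into 5 positive parts is chosen by placing 4 dividers among the 19 gaps between 20 units: C(19,4) = 3876.

3876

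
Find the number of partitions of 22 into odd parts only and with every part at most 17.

There are 86 such partitions.

86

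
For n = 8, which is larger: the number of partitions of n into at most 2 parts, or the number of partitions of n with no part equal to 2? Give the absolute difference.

Partitions of 8 into at most 2 parts: 5.
Partitions of 8 with no part equal to 2: 11.
|5 − 11| = 6.

6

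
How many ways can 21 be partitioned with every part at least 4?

27

There are too many to list fully; the first 12 (by largest part) are:
21
17, 4
16, 5
15, 6
14, 7
13, 8
13, 4, 4
12, 9
12, 5, 4
11, 10
11, 6, 4
11, 5, 5
…and 15 more, for 27 total.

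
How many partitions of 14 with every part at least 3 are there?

13

The partitions of 14 that satisfy the conditions:
14
3,11
4,10
5,9
6,8
3,3,8
7,7
3,4,7
3,5,6
4,4,6
4,5,5
3,3,3,5
3,3,4,4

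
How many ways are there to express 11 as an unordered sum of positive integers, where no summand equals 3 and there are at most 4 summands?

The partitions of 11 that satisfy the conditions:
11
10 + 1
9 + 2
9 + 1 + 1
8 + 2 + 1
8 + 1 + 1 + 1
7 + 4
7 + 2 + 2
7 + 2 + 1 + 1
6 + 5
6 + 4 + 1
6 + 2 + 2 + 1
5 + 5 + 1
5 + 4 + 2
5 + 4 + 1 + 1
5 + 2 + 2 + 2
4 + 4 + 2 + 1
Counting gives 17.

17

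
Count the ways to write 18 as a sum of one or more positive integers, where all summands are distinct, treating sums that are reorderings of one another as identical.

46

There are too many to list fully; the first 12 (by largest part) are:
18
17, 1
16, 2
15, 3
15, 2, 1
14, 4
14, 3, 1
13, 5
13, 4, 1
13, 3, 2
12, 6
12, 5, 1
…and 34 more, for 46 total.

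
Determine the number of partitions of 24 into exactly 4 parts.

A full systematic count gives 108.

108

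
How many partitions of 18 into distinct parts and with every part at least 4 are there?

9

Enumerating:
18
14+4
13+5
12+6
11+7
10+8
9+5+4
8+6+4
7+6+5
That's 9 in total.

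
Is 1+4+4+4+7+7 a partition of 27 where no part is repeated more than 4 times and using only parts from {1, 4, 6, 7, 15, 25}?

Yes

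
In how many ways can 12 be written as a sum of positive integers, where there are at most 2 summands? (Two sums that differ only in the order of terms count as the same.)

Enumerating:
12
11, 1
10, 2
9, 3
8, 4
7, 5
6, 6

7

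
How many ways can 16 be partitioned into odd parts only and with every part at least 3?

5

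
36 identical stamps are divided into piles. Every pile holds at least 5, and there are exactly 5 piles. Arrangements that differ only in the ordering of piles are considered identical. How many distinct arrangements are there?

37

There are too many to list fully; the first 12 (by largest part) are:
16 + 5 + 5 + 5 + 5
15 + 6 + 5 + 5 + 5
14 + 7 + 5 + 5 + 5
14 + 6 + 6 + 5 + 5
13 + 8 + 5 + 5 + 5
13 + 7 + 6 + 5 + 5
13 + 6 + 6 + 6 + 5
12 + 9 + 5 + 5 + 5
12 + 8 + 6 + 5 + 5
12 + 7 + 7 + 5 + 5
12 + 7 + 6 + 6 + 5
12 + 6 + 6 + 6 + 6
…and 25 more, for 37 total.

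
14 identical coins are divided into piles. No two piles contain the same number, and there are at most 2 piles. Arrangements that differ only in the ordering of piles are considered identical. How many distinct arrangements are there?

7

The partitions of 14 that satisfy the conditions:
14
1 + 13
2 + 12
3 + 11
4 + 10
5 + 9
6 + 8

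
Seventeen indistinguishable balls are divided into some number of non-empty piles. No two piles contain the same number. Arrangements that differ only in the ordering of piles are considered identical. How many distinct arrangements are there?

38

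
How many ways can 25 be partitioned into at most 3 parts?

65

There are too many to list fully; the first 12 (by largest part) are:
25
1,24
2,23
1,1,23
3,22
1,2,22
4,21
1,3,21
2,2,21
5,20
1,4,20
2,3,20
…and 53 more, for 65 total.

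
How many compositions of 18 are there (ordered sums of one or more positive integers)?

There are 17 gaps and each independently is a cut or not, giving 2^17 = 131072.

131072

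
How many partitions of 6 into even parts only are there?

3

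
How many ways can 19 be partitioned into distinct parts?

54

A partial list (first 12 by largest part):
19
18+1
17+2
16+3
16+2+1
15+4
15+3+1
14+5
14+4+1
14+3+2
13+6
13+5+1
…and 42 more, for 54 total.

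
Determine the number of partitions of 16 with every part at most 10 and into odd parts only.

26

A partial list (first 12 by largest part):
7,9
1,1,5,9
1,3,3,9
1,1,1,1,3,9
1,1,1,1,1,1,1,9
1,1,7,7
1,3,5,7
1,1,1,1,5,7
3,3,3,7
1,1,1,3,3,7
1,1,1,1,1,1,3,7
1,1,1,1,1,1,1,1,1,7
…and 14 more, for 26 total.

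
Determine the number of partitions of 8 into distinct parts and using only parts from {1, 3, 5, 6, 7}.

2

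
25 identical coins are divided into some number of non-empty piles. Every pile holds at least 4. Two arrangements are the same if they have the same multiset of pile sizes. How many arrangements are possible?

There are too many to list fully; the first 12 (by largest part) are:
25
4 + 21
5 + 20
6 + 19
7 + 18
8 + 17
4 + 4 + 17
9 + 16
4 + 5 + 16
10 + 15
4 + 6 + 15
5 + 5 + 15
…and 45 more, for 57 total.

57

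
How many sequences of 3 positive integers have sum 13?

66

Place 2 bars in the 12 internal gaps of a row of 13 dots: C(12,2) = 66.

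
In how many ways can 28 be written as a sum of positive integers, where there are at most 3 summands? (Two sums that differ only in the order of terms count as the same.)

80

Direct enumeration gives 80 partitions.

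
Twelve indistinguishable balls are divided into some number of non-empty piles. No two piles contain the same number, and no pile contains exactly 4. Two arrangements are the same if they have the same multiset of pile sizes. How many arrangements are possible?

The partitions of 12 that satisfy the conditions:
12
11+1
10+2
9+3
9+2+1
8+3+1
7+5
7+3+2
6+5+1
6+3+2+1
Counting gives 10.

10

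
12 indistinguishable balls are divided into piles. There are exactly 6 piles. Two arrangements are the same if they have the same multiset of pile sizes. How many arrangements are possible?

11

Enumerating:
7+1+1+1+1+1
6+2+1+1+1+1
5+3+1+1+1+1
5+2+2+1+1+1
4+4+1+1+1+1
4+3+2+1+1+1
4+2+2+2+1+1
3+3+3+1+1+1
3+3+2+2+1+1
3+2+2+2+2+1
2+2+2+2+2+2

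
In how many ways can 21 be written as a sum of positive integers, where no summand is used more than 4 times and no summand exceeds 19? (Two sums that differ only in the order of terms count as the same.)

Enumerating by decreasing first part gives 503 partitions in all.

503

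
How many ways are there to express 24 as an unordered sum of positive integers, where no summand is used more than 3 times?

722

Counting exhaustively, 722 partitions satisfy the conditions.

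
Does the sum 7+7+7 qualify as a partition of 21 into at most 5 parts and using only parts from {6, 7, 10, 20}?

The parts sum to 21, and the condition 'there are at most 5 summands' holds; the condition 'each summand belongs to {6, 7, 10, 20}' holds.

Yes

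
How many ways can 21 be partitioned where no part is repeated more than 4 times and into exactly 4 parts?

Enumerating by decreasing first part gives 72 partitions in all.

72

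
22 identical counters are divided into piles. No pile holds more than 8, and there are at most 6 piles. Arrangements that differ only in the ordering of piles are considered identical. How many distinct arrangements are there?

146

A full systematic count gives 146.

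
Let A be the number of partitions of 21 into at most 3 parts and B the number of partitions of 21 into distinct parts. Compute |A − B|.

Partitions of 21 into at most 3 parts: 48.
Partitions of 21 into distinct parts: 76.
|48 − 76| = 28.

28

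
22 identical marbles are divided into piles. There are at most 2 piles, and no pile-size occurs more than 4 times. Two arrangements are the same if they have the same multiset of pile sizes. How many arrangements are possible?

They are:
22
21, 1
20, 2
19, 3
18, 4
17, 5
16, 6
15, 7
14, 8
13, 9
12, 10
11, 11
Counting gives 12.

12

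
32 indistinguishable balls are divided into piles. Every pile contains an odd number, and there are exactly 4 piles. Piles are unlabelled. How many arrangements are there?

47

There are too many to list fully; the first 12 (by largest part) are:
29+1+1+1
27+3+1+1
25+5+1+1
25+3+3+1
23+7+1+1
23+5+3+1
23+3+3+3
21+9+1+1
21+7+3+1
21+5+5+1
21+5+3+3
19+11+1+1
…and 35 more, for 47 total.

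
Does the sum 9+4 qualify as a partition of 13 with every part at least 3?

The parts sum to 13, and the condition 'every summand is at least 3' holds.

Yes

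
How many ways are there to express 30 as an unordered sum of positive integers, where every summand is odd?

Counting exhaustively, 296 partitions satisfy the conditions.

296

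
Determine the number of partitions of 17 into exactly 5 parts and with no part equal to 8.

41

There are too many to list fully; the first 12 (by largest part) are:
13, 1, 1, 1, 1
12, 2, 1, 1, 1
11, 3, 1, 1, 1
11, 2, 2, 1, 1
10, 4, 1, 1, 1
10, 3, 2, 1, 1
10, 2, 2, 2, 1
9, 5, 1, 1, 1
9, 4, 2, 1, 1
9, 3, 3, 1, 1
9, 3, 2, 2, 1
9, 2, 2, 2, 2
…and 29 more, for 41 total.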